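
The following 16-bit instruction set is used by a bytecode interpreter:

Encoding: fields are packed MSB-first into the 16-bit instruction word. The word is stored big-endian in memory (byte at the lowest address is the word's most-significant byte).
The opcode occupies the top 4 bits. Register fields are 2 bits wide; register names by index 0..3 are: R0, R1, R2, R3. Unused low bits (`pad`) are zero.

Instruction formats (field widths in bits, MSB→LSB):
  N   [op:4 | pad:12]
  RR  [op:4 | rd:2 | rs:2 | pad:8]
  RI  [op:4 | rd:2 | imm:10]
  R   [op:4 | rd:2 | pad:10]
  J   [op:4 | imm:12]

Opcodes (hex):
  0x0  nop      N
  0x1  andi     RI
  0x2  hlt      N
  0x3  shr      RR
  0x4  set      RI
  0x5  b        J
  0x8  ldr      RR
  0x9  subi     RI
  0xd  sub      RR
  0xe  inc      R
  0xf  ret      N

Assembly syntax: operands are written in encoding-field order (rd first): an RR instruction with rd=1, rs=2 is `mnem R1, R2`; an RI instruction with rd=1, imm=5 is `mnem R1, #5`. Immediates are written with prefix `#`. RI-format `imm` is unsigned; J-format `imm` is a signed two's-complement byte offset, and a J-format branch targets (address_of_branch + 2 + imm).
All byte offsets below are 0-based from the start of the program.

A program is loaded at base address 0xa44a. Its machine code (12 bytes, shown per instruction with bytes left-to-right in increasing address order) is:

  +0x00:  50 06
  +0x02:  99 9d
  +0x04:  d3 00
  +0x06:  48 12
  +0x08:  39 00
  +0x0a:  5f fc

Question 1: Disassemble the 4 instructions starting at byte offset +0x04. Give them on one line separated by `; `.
sub R0, R3; set R2, #18; shr R2, R1; b #-4

[04] d3 00 → 0xd300
  top 4b → 0xd → sub [RR]
  rd@[11:10]=0x0 ⇒ R0
  rs@[9:8]=0x3 ⇒ R3
[06] 48 12 → 0x4812
  top 4b → 0x4 → set [RI]
  rd@[11:10]=0x2 ⇒ R2
  imm@[9:0]=0x12 ⇒ #18
[08] 39 00 → 0x3900
  top 4b → 0x3 → shr [RR]
  rd@[11:10]=0x2 ⇒ R2
  rs@[9:8]=0x1 ⇒ R1
[0a] 5f fc → 0x5ffc
  top 4b → 0x5 → b [J]
  imm@[11:0]=0xffc (s12→-4) ⇒ #-4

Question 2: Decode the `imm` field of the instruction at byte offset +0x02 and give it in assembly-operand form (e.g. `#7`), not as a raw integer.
+0x02: 99 9d ⇒ word 0x999d (big)
  opcode bits[15:12]=0x9: subi/RI
  rd@[11:10]=0x2 ⇒ R2
  imm@[9:0]=0x19d ⇒ #413

#413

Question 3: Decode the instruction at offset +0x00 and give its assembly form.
b #6

@+00  big-endian(50 06) = 0x5006
  top 4b → 0x5 → b [J]
  imm@[11:0]=0x6 ⇒ #6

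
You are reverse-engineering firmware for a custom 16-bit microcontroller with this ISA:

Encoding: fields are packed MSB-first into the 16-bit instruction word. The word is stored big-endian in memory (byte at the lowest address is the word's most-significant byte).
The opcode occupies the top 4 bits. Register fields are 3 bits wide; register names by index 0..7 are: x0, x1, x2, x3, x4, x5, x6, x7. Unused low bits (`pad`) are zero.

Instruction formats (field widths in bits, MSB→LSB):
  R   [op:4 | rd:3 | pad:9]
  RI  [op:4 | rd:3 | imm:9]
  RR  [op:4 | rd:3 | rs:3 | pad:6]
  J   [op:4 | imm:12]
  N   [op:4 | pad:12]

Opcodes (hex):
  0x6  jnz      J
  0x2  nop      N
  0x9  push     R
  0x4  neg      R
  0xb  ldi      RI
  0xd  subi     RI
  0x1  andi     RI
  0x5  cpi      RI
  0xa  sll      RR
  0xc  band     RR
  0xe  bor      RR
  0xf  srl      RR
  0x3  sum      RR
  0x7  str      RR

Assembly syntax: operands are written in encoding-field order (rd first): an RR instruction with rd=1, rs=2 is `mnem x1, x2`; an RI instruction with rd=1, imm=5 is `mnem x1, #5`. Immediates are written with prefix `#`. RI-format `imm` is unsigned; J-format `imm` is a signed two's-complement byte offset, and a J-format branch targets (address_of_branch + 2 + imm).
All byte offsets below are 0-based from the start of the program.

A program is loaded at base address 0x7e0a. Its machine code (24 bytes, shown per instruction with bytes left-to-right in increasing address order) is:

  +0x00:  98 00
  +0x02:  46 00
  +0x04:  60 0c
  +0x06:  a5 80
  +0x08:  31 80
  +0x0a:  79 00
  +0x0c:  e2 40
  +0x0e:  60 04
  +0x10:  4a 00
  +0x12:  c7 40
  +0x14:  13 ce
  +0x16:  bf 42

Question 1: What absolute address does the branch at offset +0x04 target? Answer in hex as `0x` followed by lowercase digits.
0x7e1c

off 0x04: read 60 0c as big → 0x600c
  op=0x600c>>12=0x6 ⇒ jnz (J)
  imm: (w>>0)&0xfff=0xc → #12
  target = base 0x7e0a + off 0x04 + 2 + imm 12 = 0x7e1c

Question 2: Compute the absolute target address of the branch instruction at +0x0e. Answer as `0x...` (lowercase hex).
[0e] 60 04 → 0x6004
  opcode bits[15:12]=0x6: jnz/J
  imm: (w>>0)&0xfff=0x4 → #4
  target = base 0x7e0a + off 0x0e + 2 + imm 4 = 0x7e1e

0x7e1e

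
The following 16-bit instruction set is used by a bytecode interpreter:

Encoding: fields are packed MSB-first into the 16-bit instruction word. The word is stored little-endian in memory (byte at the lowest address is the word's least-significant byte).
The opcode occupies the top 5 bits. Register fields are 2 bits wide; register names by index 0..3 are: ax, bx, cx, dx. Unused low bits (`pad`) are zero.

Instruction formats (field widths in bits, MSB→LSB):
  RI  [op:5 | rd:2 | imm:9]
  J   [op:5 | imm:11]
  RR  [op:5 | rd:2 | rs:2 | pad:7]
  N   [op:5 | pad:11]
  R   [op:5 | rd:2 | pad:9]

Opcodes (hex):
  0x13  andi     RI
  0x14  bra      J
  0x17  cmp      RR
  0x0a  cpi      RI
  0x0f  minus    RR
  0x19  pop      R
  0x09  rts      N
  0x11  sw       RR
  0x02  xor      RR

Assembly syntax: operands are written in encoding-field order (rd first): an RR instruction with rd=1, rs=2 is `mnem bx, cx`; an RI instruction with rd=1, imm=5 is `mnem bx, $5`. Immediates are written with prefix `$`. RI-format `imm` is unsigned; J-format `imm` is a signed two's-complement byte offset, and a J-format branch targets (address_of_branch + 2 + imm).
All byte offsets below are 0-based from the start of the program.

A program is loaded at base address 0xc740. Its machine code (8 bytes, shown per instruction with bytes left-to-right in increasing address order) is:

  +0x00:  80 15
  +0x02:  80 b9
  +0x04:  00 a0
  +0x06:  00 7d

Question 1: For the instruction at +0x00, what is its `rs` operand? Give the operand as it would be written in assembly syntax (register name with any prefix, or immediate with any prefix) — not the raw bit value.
[00] 80 15 → 0x1580
  opcode bits[15:11]=0x2: xor/RR
  rd: (w>>9)&0x3=0x2 → cx
  rs: (w>>7)&0x3=0x3 → dx

dx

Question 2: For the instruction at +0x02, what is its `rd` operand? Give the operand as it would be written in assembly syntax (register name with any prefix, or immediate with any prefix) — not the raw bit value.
@+02  little-endian(80 b9) = 0xb980
  top 5b → 0x17 → cmp [RR]
  rd: (w>>9)&0x3=0x0 → ax
  rs: (w>>7)&0x3=0x3 → dx

ax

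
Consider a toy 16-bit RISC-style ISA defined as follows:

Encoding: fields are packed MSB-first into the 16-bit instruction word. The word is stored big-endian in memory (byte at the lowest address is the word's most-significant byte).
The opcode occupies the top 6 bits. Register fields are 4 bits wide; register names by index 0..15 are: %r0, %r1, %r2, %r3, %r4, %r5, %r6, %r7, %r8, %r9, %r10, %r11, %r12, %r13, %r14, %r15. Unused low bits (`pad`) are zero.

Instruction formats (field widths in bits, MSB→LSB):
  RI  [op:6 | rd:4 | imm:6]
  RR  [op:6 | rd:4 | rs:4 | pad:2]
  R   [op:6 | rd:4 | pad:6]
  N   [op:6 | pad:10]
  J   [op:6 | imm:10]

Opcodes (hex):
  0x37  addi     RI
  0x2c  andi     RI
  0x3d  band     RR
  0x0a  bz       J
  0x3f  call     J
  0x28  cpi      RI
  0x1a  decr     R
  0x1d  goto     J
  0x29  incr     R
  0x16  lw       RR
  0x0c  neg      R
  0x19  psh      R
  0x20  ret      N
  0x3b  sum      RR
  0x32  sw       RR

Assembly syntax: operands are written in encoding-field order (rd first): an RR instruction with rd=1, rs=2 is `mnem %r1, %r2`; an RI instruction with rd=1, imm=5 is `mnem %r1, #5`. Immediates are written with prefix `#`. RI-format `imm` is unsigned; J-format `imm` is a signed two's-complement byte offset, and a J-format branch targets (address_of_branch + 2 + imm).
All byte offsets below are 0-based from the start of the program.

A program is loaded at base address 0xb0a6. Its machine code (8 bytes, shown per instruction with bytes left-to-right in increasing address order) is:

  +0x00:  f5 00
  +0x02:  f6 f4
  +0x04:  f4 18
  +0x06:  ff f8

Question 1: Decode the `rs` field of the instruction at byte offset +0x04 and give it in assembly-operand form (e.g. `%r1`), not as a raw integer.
%r6

off 0x04: read f4 18 as big → 0xf418
  opcode bits[15:10]=0x3d: band/RR
  rd@[9:6]=0x0 ⇒ %r0
  rs@[5:2]=0x6 ⇒ %r6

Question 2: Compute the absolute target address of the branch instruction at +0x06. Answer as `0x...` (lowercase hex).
off 0x06: read ff f8 as big → 0xfff8
  opcode bits[15:10]=0x3f: call/J
  imm: (w>>0)&0x3ff=0x3f8 (s10→-8) → #-8
  target = base 0xb0a6 + off 0x06 + 2 + imm -8 = 0xb0a6

0xb0a6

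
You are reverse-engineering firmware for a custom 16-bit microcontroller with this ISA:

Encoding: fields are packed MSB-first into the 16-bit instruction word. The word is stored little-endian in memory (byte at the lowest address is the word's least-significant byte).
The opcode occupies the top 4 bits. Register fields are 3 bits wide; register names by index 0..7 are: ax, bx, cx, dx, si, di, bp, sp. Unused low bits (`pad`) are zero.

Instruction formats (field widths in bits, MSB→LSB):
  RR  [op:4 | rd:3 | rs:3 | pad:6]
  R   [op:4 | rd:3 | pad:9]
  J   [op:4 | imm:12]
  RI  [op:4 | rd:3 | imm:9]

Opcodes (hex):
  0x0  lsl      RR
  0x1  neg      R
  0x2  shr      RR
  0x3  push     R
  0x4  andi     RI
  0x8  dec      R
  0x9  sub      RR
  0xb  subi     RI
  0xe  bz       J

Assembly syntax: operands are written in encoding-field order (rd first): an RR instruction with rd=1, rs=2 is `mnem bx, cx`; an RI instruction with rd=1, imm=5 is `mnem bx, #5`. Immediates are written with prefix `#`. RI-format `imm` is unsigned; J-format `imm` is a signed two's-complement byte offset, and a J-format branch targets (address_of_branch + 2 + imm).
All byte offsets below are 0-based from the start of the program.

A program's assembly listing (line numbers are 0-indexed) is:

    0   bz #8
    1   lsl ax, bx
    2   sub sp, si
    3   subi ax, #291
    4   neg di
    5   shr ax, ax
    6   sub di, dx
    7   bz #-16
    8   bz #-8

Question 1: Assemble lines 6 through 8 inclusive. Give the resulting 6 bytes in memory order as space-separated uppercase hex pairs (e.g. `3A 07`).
6. sub fields op=0x9:4|rd=5:3|rs=3:3|pad=0:6 → word 9ac0h → c0 9a
7. bz fields op=0xe:4|imm=-16:12 → word eff0h → f0 ef
8. bz fields op=0xe:4|imm=-8:12 → word eff8h → f8 ef

C0 9A F0 EF F8 EF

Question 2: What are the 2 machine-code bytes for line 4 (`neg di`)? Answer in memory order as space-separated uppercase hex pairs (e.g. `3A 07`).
L4: neg op=0x1:4|rd=5:3|pad=0:9 ⇒ 0x1a00 ⇒ little 00 1a

00 1A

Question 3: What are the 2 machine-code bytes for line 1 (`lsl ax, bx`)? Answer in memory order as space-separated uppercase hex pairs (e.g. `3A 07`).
line 1 (lsl): pack op=0x0:4|rd=0:3|rs=1:3|pad=0:6 = 0x0040; little→ 40 00

40 00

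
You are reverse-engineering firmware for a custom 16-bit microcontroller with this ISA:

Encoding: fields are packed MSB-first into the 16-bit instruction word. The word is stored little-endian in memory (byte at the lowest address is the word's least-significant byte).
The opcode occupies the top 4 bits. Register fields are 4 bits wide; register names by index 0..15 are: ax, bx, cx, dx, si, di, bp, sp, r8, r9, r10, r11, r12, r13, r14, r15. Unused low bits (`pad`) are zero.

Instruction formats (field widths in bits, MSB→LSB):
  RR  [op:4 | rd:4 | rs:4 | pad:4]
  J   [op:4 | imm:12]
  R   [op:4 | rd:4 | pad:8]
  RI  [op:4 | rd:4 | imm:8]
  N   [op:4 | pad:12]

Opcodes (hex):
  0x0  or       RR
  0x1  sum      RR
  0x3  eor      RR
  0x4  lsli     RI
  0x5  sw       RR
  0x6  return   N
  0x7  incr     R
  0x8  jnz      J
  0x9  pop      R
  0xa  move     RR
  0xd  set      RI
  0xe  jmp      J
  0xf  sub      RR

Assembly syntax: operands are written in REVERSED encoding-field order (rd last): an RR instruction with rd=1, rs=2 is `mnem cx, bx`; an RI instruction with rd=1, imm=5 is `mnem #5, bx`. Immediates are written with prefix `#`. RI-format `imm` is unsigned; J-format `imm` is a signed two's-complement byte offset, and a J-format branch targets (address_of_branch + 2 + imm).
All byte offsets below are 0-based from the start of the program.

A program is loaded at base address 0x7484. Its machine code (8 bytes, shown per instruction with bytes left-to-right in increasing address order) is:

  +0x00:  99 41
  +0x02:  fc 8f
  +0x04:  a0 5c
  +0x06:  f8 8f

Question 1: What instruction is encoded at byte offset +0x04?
sw r10, r12

[04] a0 5c → 0x5ca0
  opcode bits[15:12]=0x5: sw/RR
  [11:8] rd=12 = r12
  [7:4] rs=10 = r10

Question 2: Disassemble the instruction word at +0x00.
off 0x00: read 99 41 as little → 0x4199
  opcode bits[15:12]=0x4: lsli/RI
  rd@[11:8]=0x1 ⇒ bx
  imm@[7:0]=0x99 ⇒ #153

lsli #153, bx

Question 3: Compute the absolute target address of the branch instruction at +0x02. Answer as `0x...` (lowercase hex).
0x7484

+0x02: fc 8f ⇒ word 0x8ffc (little)
  top 4b → 0x8 → jnz [J]
  imm: (w>>0)&0xfff=0xffc (s12→-4) → #-4
  target = base 0x7484 + off 0x02 + 2 + imm -4 = 0x7484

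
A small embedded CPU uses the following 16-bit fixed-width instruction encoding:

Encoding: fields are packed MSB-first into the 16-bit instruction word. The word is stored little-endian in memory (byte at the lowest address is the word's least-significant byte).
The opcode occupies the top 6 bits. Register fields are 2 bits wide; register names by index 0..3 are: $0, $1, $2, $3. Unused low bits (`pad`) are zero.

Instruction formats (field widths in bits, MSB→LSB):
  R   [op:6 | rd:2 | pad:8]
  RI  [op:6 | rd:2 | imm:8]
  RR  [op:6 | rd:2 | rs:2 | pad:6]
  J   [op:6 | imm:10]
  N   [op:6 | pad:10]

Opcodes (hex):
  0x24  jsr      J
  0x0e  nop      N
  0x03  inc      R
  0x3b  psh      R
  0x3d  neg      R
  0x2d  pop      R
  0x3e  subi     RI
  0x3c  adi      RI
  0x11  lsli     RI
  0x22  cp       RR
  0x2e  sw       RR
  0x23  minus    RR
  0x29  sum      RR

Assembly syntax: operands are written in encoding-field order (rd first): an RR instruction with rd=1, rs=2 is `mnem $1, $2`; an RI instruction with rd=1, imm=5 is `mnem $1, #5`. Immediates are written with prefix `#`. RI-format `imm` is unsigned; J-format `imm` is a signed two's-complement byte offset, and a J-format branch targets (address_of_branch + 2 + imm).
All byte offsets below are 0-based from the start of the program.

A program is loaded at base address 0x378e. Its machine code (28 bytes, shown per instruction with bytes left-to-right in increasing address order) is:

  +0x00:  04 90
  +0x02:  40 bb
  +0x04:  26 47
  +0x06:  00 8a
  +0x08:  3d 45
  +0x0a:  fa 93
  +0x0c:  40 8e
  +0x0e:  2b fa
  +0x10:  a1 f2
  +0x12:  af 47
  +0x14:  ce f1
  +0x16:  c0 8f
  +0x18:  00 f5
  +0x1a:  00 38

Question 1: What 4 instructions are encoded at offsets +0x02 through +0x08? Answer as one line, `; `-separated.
off 0x02: read 40 bb as little → 0xbb40
  opcode bits[15:10]=0x2e: sw/RR
  rd: (w>>8)&0x3=0x3 → $3
  rs: (w>>6)&0x3=0x1 → $1
off 0x04: read 26 47 as little → 0x4726
  opcode bits[15:10]=0x11: lsli/RI
  rd: (w>>8)&0x3=0x3 → $3
  imm: (w>>0)&0xff=0x26 → #38
off 0x06: read 00 8a as little → 0x8a00
  opcode bits[15:10]=0x22: cp/RR
  rd: (w>>8)&0x3=0x2 → $2
  rs: (w>>6)&0x3=0x0 → $0
off 0x08: read 3d 45 as little → 0x453d
  opcode bits[15:10]=0x11: lsli/RI
  rd: (w>>8)&0x3=0x1 → $1
  imm: (w>>0)&0xff=0x3d → #61

sw $3, $1; lsli $3, #38; cp $2, $0; lsli $1, #61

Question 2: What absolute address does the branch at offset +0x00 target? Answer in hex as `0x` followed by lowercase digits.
0x3794

+0x00: 04 90 ⇒ word 0x9004 (little)
  op=0x9004>>10=0x24 ⇒ jsr (J)
  [9:0] imm=4 = #4
  target = base 0x378e + off 0x00 + 2 + imm 4 = 0x3794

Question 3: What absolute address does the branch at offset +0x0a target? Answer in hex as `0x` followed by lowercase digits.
+0x0a: fa 93 ⇒ word 0x93fa (little)
  opcode bits[15:10]=0x24: jsr/J
  [9:0] imm=1018 (s10→-6) = #-6
  target = base 0x378e + off 0x0a + 2 + imm -6 = 0x3794

0x3794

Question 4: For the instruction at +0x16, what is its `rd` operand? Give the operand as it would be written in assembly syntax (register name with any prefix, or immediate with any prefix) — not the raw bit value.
$3

[16] c0 8f → 0x8fc0
  op=0x8fc0>>10=0x23 ⇒ minus (RR)
  rd@[9:8]=0x3 ⇒ $3
  rs@[7:6]=0x3 ⇒ $3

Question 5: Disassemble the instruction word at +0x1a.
[1a] 00 38 → 0x3800
  opcode bits[15:10]=0xe: nop/N

nop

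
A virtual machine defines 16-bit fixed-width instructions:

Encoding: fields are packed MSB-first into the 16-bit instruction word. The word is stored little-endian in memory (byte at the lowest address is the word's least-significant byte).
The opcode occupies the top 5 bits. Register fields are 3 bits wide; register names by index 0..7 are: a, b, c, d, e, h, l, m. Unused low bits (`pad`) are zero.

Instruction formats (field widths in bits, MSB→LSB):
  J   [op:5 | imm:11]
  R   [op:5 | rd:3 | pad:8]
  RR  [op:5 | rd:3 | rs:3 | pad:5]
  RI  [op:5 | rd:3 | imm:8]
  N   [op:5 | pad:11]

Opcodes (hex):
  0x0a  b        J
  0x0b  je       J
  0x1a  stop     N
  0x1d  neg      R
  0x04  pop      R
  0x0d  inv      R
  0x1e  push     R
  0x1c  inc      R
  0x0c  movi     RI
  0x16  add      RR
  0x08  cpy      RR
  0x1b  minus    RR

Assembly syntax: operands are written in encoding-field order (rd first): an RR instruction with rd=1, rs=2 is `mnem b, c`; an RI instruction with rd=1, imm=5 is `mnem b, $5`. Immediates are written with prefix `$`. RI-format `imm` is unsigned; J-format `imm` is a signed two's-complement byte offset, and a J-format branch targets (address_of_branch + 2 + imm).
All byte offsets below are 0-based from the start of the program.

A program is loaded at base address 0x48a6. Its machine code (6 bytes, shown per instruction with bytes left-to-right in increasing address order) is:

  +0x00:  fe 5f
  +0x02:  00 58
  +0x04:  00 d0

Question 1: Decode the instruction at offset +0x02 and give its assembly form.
off 0x02: read 00 58 as little → 0x5800
  op=0x5800>>11=0xb ⇒ je (J)
  imm: (w>>0)&0x7ff=0x0 → $0

je $0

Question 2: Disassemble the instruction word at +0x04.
off 0x04: read 00 d0 as little → 0xd000
  op=0xd000>>11=0x1a ⇒ stop (N)

stop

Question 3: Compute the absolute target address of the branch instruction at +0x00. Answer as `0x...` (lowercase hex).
@+00  little-endian(fe 5f) = 0x5ffe
  opcode bits[15:11]=0xb: je/J
  imm: (w>>0)&0x7ff=0x7fe (s11→-2) → $-2
  target = base 0x48a6 + off 0x00 + 2 + imm -2 = 0x48a6

0x48a6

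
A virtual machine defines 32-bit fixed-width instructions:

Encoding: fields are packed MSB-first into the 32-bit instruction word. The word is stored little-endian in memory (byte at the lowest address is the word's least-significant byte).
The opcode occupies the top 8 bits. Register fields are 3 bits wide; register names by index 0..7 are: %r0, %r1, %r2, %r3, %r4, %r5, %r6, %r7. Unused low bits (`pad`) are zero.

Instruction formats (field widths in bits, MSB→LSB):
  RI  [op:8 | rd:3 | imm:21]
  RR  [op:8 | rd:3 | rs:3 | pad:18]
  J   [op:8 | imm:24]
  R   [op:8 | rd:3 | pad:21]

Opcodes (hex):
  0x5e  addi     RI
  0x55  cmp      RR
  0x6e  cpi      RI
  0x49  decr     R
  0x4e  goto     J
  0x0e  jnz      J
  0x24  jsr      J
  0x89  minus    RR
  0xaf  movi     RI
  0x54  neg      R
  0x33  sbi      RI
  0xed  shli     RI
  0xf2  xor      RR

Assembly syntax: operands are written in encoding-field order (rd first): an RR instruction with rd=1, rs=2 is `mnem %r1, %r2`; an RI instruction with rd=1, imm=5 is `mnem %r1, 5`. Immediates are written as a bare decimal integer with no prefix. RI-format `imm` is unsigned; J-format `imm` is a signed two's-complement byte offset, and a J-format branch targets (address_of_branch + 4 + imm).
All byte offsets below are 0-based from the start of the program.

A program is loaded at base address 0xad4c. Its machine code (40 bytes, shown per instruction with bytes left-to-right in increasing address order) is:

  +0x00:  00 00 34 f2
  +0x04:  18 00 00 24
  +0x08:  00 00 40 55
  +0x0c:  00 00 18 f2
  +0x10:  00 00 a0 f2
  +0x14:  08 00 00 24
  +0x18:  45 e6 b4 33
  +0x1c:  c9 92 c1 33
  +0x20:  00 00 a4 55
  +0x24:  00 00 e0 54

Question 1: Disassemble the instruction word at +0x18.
@+18  little-endian(45 e6 b4 33) = 0x33b4e645
  top 8b → 0x33 → sbi [RI]
  rd@[23:21]=0x5 ⇒ %r5
  imm@[20:0]=0x14e645 ⇒ 1369669

sbi %r5, 1369669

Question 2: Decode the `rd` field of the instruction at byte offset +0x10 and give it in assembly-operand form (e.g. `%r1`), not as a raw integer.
+0x10: 00 00 a0 f2 ⇒ word 0xf2a00000 (little)
  op=0xf2a00000>>24=0xf2 ⇒ xor (RR)
  rd: (w>>21)&0x7=0x5 → %r5
  rs: (w>>18)&0x7=0x0 → %r0

%r5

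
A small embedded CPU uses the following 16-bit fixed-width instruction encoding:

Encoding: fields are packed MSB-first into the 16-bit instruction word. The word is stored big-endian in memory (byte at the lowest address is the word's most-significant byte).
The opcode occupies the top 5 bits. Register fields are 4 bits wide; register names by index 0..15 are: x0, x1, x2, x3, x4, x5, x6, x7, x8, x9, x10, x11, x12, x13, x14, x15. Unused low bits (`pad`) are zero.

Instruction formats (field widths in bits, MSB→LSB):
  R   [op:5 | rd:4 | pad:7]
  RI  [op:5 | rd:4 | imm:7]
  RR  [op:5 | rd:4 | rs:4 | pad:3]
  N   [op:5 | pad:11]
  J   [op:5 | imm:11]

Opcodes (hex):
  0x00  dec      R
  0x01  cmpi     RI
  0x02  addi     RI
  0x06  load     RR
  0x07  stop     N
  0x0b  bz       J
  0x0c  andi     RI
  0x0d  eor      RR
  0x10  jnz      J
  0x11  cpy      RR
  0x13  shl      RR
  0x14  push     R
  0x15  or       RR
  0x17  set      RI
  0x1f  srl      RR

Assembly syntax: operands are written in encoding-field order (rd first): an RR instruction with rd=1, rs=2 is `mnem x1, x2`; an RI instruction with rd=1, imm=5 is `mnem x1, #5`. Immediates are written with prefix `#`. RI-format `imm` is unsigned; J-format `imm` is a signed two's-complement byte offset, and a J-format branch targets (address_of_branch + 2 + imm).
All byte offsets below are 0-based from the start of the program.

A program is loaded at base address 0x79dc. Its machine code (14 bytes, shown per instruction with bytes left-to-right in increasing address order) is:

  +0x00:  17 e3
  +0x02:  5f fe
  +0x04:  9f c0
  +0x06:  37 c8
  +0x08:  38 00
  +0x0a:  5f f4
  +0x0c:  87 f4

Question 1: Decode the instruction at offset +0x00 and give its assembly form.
@+00  big-endian(17 e3) = 0x17e3
  op=0x17e3>>11=0x2 ⇒ addi (RI)
  rd: (w>>7)&0xf=0xf → x15
  imm: (w>>0)&0x7f=0x63 → #99

addi x15, #99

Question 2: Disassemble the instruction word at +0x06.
@+06  big-endian(37 c8) = 0x37c8
  op=0x37c8>>11=0x6 ⇒ load (RR)
  [10:7] rd=15 = x15
  [6:3] rs=9 = x9

load x15, x9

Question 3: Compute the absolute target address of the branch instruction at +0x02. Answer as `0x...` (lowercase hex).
0x79de

[02] 5f fe → 0x5ffe
  opcode bits[15:11]=0xb: bz/J
  imm: (w>>0)&0x7ff=0x7fe (s11→-2) → #-2
  target = base 0x79dc + off 0x02 + 2 + imm -2 = 0x79de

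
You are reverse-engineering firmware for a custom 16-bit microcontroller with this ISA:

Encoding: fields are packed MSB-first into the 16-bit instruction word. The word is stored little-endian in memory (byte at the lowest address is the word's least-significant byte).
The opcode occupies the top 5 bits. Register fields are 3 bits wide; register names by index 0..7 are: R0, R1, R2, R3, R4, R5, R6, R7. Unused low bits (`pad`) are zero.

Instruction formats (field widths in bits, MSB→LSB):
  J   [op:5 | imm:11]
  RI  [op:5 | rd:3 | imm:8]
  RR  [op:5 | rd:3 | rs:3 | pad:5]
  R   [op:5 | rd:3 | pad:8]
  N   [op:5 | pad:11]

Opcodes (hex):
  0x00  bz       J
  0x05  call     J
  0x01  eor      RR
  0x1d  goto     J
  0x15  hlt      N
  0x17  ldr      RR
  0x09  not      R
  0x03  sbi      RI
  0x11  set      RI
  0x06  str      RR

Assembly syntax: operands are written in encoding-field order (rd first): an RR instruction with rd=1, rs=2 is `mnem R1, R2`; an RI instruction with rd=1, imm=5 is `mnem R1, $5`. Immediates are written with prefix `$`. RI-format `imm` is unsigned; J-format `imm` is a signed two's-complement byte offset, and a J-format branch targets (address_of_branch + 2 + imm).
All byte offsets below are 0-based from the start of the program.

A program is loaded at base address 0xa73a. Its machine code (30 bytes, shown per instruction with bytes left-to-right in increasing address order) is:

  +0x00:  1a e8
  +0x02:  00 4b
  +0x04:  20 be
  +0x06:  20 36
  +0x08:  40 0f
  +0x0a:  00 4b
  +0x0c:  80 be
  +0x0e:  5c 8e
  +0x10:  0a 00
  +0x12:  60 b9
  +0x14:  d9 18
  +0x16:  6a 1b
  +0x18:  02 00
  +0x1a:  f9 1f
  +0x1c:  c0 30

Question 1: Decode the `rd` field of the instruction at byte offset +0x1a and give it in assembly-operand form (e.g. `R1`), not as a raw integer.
off 0x1a: read f9 1f as little → 0x1ff9
  top 5b → 0x3 → sbi [RI]
  rd@[10:8]=0x7 ⇒ R7
  imm@[7:0]=0xf9 ⇒ $249

R7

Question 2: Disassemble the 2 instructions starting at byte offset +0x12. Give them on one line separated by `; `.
ldr R1, R3; sbi R0, $217

+0x12: 60 b9 ⇒ word 0xb960 (little)
  opcode bits[15:11]=0x17: ldr/RR
  [10:8] rd=1 = R1
  [7:5] rs=3 = R3
+0x14: d9 18 ⇒ word 0x18d9 (little)
  opcode bits[15:11]=0x3: sbi/RI
  [10:8] rd=0 = R0
  [7:0] imm=217 = $217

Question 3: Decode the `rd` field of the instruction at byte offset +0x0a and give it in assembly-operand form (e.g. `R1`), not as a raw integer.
R3

[0a] 00 4b → 0x4b00
  top 5b → 0x9 → not [R]
  rd: (w>>8)&0x7=0x3 → R3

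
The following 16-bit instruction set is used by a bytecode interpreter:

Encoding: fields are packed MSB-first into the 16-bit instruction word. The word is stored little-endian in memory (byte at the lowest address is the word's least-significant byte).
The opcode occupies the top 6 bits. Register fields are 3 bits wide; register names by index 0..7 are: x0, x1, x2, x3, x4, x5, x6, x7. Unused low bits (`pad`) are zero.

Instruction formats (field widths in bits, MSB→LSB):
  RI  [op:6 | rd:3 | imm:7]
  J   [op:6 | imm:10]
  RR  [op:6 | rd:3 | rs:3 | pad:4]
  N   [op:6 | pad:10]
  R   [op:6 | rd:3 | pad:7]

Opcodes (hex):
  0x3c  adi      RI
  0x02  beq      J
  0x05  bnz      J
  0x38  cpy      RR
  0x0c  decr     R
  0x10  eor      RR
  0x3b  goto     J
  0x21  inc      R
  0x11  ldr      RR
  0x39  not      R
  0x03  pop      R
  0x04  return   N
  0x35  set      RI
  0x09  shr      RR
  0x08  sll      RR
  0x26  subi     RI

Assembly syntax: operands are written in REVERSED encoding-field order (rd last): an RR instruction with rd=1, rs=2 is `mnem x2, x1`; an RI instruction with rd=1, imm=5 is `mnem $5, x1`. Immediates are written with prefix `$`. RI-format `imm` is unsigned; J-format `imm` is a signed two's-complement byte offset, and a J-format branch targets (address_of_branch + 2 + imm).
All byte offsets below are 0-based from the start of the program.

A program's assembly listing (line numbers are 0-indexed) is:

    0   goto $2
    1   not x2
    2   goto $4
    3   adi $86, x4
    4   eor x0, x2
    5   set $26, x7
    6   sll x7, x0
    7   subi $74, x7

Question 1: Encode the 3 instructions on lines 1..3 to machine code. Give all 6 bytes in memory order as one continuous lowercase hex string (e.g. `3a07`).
00e504ec56f2

1. not fields op=0x39:6|rd=2:3|pad=0:7 → word e500h → 00 e5
2. goto fields op=0x3b:6|imm=4:10 → word ec04h → 04 ec
3. adi fields op=0x3c:6|rd=4:3|imm=86:7 → word f256h → 56 f2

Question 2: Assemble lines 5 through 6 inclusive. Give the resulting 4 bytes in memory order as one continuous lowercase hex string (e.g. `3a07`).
line 5 (set): pack op=0x35:6|rd=7:3|imm=26:7 = 0xd79a; little→ 9a d7
line 6 (sll): pack op=0x8:6|rd=0:3|rs=7:3|pad=0:4 = 0x2070; little→ 70 20

9ad77020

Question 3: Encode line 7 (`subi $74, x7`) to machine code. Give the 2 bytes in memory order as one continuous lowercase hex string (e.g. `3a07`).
ca9b

7. subi fields op=0x26:6|rd=7:3|imm=74:7 → word 9bcah → ca 9b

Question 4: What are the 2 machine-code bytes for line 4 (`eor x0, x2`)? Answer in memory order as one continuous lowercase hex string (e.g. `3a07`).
4. eor fields op=0x10:6|rd=2:3|rs=0:3|pad=0:4 → word 4100h → 00 41

0041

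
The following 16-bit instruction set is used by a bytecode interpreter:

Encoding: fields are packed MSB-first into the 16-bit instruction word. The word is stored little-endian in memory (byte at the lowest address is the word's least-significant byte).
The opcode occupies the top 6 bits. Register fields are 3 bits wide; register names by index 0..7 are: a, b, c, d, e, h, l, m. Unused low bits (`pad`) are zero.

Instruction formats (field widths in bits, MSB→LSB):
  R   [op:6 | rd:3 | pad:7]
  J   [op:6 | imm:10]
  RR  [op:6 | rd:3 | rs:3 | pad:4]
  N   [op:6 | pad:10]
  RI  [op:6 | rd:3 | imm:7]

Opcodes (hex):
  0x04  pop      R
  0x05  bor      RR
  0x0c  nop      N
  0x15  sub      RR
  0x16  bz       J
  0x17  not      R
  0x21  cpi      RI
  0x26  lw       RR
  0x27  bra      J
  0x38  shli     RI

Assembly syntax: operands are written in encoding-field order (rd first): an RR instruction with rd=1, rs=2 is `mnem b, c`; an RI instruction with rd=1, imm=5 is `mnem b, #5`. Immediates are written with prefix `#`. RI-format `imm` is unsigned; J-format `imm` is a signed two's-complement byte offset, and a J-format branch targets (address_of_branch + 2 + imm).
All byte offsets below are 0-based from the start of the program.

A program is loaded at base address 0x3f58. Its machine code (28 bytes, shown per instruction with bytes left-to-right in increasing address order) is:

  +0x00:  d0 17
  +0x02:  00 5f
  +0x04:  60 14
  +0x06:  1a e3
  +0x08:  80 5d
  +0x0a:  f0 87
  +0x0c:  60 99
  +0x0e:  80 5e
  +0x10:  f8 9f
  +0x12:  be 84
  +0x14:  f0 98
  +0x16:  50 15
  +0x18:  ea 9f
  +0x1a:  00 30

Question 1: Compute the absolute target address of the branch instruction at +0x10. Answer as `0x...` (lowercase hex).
0x3f62

@+10  little-endian(f8 9f) = 0x9ff8
  op=0x9ff8>>10=0x27 ⇒ bra (J)
  [9:0] imm=1016 (s10→-8) = #-8
  target = base 0x3f58 + off 0x10 + 2 + imm -8 = 0x3f62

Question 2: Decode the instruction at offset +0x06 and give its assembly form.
off 0x06: read 1a e3 as little → 0xe31a
  top 6b → 0x38 → shli [RI]
  [9:7] rd=6 = l
  [6:0] imm=26 = #26

shli l, #26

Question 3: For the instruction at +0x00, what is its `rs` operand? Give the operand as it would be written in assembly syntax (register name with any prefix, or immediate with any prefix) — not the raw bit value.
h

@+00  little-endian(d0 17) = 0x17d0
  op=0x17d0>>10=0x5 ⇒ bor (RR)
  rd: (w>>7)&0x7=0x7 → m
  rs: (w>>4)&0x7=0x5 → h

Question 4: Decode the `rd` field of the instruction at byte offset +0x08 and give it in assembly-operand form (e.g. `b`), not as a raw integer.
[08] 80 5d → 0x5d80
  op=0x5d80>>10=0x17 ⇒ not (R)
  [9:7] rd=3 = d

d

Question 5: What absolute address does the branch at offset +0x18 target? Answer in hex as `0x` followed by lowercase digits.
0x3f5c

+0x18: ea 9f ⇒ word 0x9fea (little)
  op=0x9fea>>10=0x27 ⇒ bra (J)
  imm: (w>>0)&0x3ff=0x3ea (s10→-22) → #-22
  target = base 0x3f58 + off 0x18 + 2 + imm -22 = 0x3f5c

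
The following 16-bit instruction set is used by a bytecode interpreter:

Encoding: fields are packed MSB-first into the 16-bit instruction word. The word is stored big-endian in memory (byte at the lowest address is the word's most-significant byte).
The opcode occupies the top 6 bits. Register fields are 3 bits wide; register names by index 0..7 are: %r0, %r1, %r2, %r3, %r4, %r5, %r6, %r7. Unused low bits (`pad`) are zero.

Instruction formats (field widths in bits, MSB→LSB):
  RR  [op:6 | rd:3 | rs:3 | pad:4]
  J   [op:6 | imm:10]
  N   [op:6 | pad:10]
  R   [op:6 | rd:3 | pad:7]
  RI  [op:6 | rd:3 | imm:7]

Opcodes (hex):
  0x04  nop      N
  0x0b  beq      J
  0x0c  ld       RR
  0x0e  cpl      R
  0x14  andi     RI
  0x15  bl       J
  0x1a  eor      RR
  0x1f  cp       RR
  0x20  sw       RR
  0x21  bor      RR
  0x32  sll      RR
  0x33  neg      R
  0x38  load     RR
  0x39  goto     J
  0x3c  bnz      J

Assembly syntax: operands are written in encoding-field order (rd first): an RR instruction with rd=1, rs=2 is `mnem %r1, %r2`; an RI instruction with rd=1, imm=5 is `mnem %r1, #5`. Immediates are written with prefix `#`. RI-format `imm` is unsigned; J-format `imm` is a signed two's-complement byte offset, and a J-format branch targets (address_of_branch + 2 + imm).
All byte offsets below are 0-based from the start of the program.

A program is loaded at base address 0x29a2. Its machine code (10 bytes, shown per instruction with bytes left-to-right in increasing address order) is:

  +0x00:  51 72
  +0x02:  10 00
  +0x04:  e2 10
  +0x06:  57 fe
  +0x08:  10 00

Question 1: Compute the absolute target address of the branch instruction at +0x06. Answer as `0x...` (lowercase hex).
0x29a8

[06] 57 fe → 0x57fe
  opcode bits[15:10]=0x15: bl/J
  imm@[9:0]=0x3fe (s10→-2) ⇒ #-2
  target = base 0x29a2 + off 0x06 + 2 + imm -2 = 0x29a8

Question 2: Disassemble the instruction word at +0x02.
nop

off 0x02: read 10 00 as big → 0x1000
  top 6b → 0x4 → nop [N]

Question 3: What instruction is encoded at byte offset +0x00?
[00] 51 72 → 0x5172
  opcode bits[15:10]=0x14: andi/RI
  rd@[9:7]=0x2 ⇒ %r2
  imm@[6:0]=0x72 ⇒ #114

andi %r2, #114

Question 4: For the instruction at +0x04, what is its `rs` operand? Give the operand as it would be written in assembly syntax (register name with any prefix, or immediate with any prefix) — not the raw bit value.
%r1

@+04  big-endian(e2 10) = 0xe210
  opcode bits[15:10]=0x38: load/RR
  rd: (w>>7)&0x7=0x4 → %r4
  rs: (w>>4)&0x7=0x1 → %r1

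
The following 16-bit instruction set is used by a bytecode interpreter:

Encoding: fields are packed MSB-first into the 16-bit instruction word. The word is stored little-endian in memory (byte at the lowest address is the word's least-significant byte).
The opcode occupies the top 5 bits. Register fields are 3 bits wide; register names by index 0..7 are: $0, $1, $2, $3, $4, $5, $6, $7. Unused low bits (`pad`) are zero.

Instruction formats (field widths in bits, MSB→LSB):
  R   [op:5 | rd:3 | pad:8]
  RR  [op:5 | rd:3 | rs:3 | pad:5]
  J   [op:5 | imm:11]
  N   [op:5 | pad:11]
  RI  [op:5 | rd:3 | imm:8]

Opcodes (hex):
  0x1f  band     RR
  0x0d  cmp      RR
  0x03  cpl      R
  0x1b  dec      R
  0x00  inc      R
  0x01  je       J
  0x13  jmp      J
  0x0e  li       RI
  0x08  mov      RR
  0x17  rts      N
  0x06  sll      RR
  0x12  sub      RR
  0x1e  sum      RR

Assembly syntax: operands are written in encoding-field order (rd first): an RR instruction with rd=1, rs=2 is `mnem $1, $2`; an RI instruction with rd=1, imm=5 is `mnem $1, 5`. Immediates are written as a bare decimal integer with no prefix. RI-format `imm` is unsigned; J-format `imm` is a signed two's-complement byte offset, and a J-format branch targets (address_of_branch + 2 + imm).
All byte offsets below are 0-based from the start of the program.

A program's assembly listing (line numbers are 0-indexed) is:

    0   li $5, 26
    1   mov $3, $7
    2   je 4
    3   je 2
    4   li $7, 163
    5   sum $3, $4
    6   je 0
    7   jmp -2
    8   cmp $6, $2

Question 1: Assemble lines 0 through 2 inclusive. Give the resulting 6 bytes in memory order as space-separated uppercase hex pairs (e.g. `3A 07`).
1A 75 E0 43 04 08

line 0 (li): pack op=0xe:5|rd=5:3|imm=26:8 = 0x751a; little→ 1a 75
line 1 (mov): pack op=0x8:5|rd=3:3|rs=7:3|pad=0:5 = 0x43e0; little→ e0 43
line 2 (je): pack op=0x1:5|imm=4:11 = 0x0804; little→ 04 08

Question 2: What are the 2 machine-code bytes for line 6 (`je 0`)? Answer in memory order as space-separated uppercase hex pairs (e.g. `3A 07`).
00 08

line 6 (je): pack op=0x1:5|imm=0:11 = 0x0800; little→ 00 08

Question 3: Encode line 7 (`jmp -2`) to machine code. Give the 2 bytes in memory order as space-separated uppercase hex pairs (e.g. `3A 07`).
FE 9F

line 7 (jmp): pack op=0x13:5|imm=-2:11 = 0x9ffe; little→ fe 9f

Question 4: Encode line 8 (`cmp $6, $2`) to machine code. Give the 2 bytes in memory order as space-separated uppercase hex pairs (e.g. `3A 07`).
8. cmp fields op=0xd:5|rd=6:3|rs=2:3|pad=0:5 → word 6e40h → 40 6e

40 6E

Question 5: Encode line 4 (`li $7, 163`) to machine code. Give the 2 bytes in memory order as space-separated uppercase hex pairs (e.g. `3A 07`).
line 4 (li): pack op=0xe:5|rd=7:3|imm=163:8 = 0x77a3; little→ a3 77

A3 77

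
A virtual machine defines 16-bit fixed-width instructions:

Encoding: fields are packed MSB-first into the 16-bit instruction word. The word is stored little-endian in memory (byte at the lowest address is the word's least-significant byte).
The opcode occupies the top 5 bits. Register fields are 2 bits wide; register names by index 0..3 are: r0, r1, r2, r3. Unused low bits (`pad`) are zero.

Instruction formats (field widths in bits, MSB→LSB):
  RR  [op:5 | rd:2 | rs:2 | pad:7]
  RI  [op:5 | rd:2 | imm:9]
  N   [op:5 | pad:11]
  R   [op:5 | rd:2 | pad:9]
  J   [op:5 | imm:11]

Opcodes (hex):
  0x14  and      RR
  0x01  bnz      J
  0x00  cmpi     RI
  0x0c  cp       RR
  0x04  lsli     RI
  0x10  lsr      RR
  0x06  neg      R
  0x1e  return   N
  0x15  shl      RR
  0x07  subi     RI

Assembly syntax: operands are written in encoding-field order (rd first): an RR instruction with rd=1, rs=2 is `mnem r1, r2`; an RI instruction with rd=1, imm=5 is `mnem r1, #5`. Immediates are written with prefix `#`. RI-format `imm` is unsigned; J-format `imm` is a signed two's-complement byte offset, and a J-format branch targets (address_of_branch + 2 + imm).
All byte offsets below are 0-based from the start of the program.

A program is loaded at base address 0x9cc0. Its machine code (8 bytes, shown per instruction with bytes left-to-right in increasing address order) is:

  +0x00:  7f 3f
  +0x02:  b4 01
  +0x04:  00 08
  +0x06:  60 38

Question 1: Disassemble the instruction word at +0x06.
subi r0, #96

[06] 60 38 → 0x3860
  op=0x3860>>11=0x7 ⇒ subi (RI)
  rd@[10:9]=0x0 ⇒ r0
  imm@[8:0]=0x60 ⇒ #96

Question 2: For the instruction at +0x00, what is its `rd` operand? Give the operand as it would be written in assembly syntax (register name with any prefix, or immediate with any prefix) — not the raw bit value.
off 0x00: read 7f 3f as little → 0x3f7f
  op=0x3f7f>>11=0x7 ⇒ subi (RI)
  rd@[10:9]=0x3 ⇒ r3
  imm@[8:0]=0x17f ⇒ #383

r3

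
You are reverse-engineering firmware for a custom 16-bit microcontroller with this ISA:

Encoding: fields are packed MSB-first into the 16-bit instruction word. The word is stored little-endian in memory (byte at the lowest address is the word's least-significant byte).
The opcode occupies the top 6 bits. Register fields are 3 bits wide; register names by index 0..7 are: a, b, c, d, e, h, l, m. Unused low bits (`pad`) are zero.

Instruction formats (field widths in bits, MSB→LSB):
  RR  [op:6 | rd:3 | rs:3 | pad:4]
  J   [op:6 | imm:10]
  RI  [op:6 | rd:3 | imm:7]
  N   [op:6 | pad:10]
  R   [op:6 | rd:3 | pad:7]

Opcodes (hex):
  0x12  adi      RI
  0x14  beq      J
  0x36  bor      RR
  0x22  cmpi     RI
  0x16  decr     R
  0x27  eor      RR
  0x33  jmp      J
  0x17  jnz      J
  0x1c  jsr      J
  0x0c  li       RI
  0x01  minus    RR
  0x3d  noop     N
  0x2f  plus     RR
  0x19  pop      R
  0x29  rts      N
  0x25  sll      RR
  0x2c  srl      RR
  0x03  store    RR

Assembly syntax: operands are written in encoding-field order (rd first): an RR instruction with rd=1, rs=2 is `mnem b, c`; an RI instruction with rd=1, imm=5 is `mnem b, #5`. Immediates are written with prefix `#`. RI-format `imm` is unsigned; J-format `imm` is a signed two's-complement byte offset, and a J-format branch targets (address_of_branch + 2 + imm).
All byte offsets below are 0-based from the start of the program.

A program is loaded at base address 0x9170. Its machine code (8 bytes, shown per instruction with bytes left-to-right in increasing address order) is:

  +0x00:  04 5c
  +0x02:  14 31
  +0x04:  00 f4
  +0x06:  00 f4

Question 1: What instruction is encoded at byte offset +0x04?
noop

+0x04: 00 f4 ⇒ word 0xf400 (little)
  top 6b → 0x3d → noop [N]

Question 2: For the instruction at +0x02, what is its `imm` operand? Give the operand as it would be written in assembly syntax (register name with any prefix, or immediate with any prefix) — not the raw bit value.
#20

+0x02: 14 31 ⇒ word 0x3114 (little)
  op=0x3114>>10=0xc ⇒ li (RI)
  rd@[9:7]=0x2 ⇒ c
  imm@[6:0]=0x14 ⇒ #20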